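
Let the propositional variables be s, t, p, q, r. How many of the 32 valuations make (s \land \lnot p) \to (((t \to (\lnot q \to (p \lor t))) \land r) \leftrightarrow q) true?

28

Initial set: {T ((s \land \lnot p) \to (((t \to (\lnot q \to (p \lor t))) \land r) \leftrightarrow q))}.
T ((s \land \lnot p) \to (((t \to (\lnot q \to (p \lor t))) \land r) \leftrightarrow q)): β-rule — branch into F (s \land \lnot p)  //  T (((t \to (\lnot q \to (p \lor t))) \land r) \leftrightarrow q).
  branch 1 (add F (s \land \lnot p)):
    F (s \land \lnot p): β-rule — branch into F s  //  F \lnot p.
      branch 1.1 (add F s):
        ○ open, literals {s=false}.
      branch 1.2 (add F \lnot p):
        ○ open, literals {p=true}.
  branch 2 (add T (((t \to (\lnot q \to (p \lor t))) \land r) \leftrightarrow q)):
    T (((t \to (\lnot q \to (p \lor t))) \land r) \leftrightarrow q): β-rule — branch into T ((t \to (\lnot q \to (p \lor t))) \land r), T q  //  F ((t \to (\lnot q \to (p \lor t))) \land r), F q.
      branch 2.1 (add T ((t \to (\lnot q \to (p \lor t))) \land r), T q):
        T ((t \to (\lnot q \to (p \lor t))) \land r): α-rule — add T (t \to (\lnot q \to (p \lor t))), T r.
        T (t \to (\lnot q \to (p \lor t))): β-rule — branch into F t  //  T (\lnot q \to (p \lor t)).
          branch 2.1.1 (add F t):
            ○ open, literals {q=true, r=true, t=false}.
          branch 2.1.2 (add T (\lnot q \to (p \lor t))):
            T (\lnot q \to (p \lor t)): β-rule — branch into F \lnot q  //  T (p \lor t).
              branch 2.1.2.1 (add F \lnot q):
                ○ open, literals {q=true, r=true}.
              branch 2.1.2.2 (add T (p \lor t)):
                T (p \lor t): β-rule — branch into T p  //  T t.
                  branch 2.1.2.2.1 (add T p):
                    ○ open, literals {p=true, q=true, r=true}.
                  branch 2.1.2.2.2 (add T t):
                    ○ open, literals {q=true, r=true, t=true}.
      branch 2.2 (add F ((t \to (\lnot q \to (p \lor t))) \land r), F q):
        F ((t \to (\lnot q \to (p \lor t))) \land r): β-rule — branch into F (t \to (\lnot q \to (p \lor t)))  //  F r.
          branch 2.2.1 (add F (t \to (\lnot q \to (p \lor t)))):
            F (t \to (\lnot q \to (p \lor t))): α-rule — add T t, F (\lnot q \to (p \lor t)).
            F (\lnot q \to (p \lor t)): α-rule — add T \lnot q, F (p \lor t).
            F (p \lor t): α-rule — add F p, F t.
            × closes — contains both t and \lnot t.
          branch 2.2.2 (add F r):
            ○ open, literals {q=false, r=false}.
1 branch closed, 7 open.
Each open branch fixes some atoms; the unmentioned ones are free. Counting distinct full assignments: branch {s=false} (t, p, q, r) contributes 16 new; branch {p=true} (s, t, q, r) contributes 8 new; branch {q=true, r=true, t=false} (s, p) contributes 1 new; branch {q=true, r=true} (s, t, p) contributes 1 new; branch {p=true, q=true, r=true} (s, t) contributes 0 new; branch {q=true, r=true, t=true} (s, p) contributes 0 new; branch {q=false, r=false} (s, t, p) contributes 2 new. Total: 28.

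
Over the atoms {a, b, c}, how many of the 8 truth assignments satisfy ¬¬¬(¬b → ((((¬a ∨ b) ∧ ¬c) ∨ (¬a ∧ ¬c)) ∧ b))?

Initial set: {¬¬¬(¬b → ((((¬a ∨ b) ∧ ¬c) ∨ (¬a ∧ ¬c)) ∧ b))}.
¬¬¬(¬b → ((((¬a ∨ b) ∧ ¬c) ∨ (¬a ∧ ¬c)) ∧ b)): drop double negation, giving ¬(¬b → ((((¬a ∨ b) ∧ ¬c) ∨ (¬a ∧ ¬c)) ∧ b)).
¬(¬b → ((((¬a ∨ b) ∧ ¬c) ∨ (¬a ∧ ¬c)) ∧ b)): α-rule — add ¬b, ¬((((¬a ∨ b) ∧ ¬c) ∨ (¬a ∧ ¬c)) ∧ b).
¬((((¬a ∨ b) ∧ ¬c) ∨ (¬a ∧ ¬c)) ∧ b): β-rule — branch into ¬(((¬a ∨ b) ∧ ¬c) ∨ (¬a ∧ ¬c))  //  ¬b.
  branch 1 (add ¬(((¬a ∨ b) ∧ ¬c) ∨ (¬a ∧ ¬c))):
    ¬(((¬a ∨ b) ∧ ¬c) ∨ (¬a ∧ ¬c)): α-rule — add ¬((¬a ∨ b) ∧ ¬c), ¬(¬a ∧ ¬c).
    ¬((¬a ∨ b) ∧ ¬c): β-rule — branch into ¬(¬a ∨ b)  //  ¬¬c.
      branch 1.1 (add ¬(¬a ∨ b)):
        ¬(¬a ∨ b): α-rule — add ¬¬a, ¬b.
        ¬(¬a ∧ ¬c): β-rule — branch into ¬¬a  //  ¬¬c.
          branch 1.1.1 (add ¬¬a):
            ○ open, literals {a=true, b=false}.
          branch 1.1.2 (add ¬¬c):
            ○ open, literals {a=true, b=false, c=true}.
      branch 1.2 (add ¬¬c):
        ¬(¬a ∧ ¬c): β-rule — branch into ¬¬a  //  ¬¬c.
          branch 1.2.1 (add ¬¬a):
            ○ open, literals {a=true, b=false, c=true}.
          branch 1.2.2 (add ¬¬c):
            ○ open, literals {b=false, c=true}.
  branch 2 (add ¬b):
    ○ open, literals {b=false}.
0 branches closed, 5 open.
Each open branch fixes some atoms; the unmentioned ones are free. Counting distinct full assignments: branch {a=true, b=false} (c) contributes 2 new; branch {a=true, b=false, c=true} (none free) contributes 0 new; branch {a=true, b=false, c=true} (none free) contributes 0 new; branch {b=false, c=true} (a) contributes 1 new; branch {b=false} (a, c) contributes 1 new. Total: 4.

4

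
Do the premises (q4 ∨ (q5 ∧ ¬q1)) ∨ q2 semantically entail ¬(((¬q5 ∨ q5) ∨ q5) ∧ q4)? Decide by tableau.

Initial set: {((q4 ∨ (q5 ∧ ¬q1)) ∨ q2); ¬¬(((¬q5 ∨ q5) ∨ q5) ∧ q4)}.
¬¬(((¬q5 ∨ q5) ∨ q5) ∧ q4): α-rule — add ((¬q5 ∨ q5) ∨ q5), q4.
((q4 ∨ (q5 ∧ ¬q1)) ∨ q2): β-rule — branch into (q4 ∨ (q5 ∧ ¬q1))  //  q2.
  branch 1 (add (q4 ∨ (q5 ∧ ¬q1))):
    ((¬q5 ∨ q5) ∨ q5): β-rule — branch into (¬q5 ∨ q5)  //  q5.
      branch 1.1 (add (¬q5 ∨ q5)):
        (q4 ∨ (q5 ∧ ¬q1)): β-rule — branch into q4  //  (q5 ∧ ¬q1).
          branch 1.1.1 (add q4):
            (¬q5 ∨ q5): β-rule — branch into ¬q5  //  q5.
              branch 1.1.1.1 (add ¬q5):
                ○ open, literals {q4=1, q5=0}.
              branch 1.1.1.2 (add q5):
                ○ open, literals {q4=1, q5=1}.
          branch 1.1.2 (add (q5 ∧ ¬q1)):
            (q5 ∧ ¬q1): α-rule — add q5, ¬q1.
            (¬q5 ∨ q5): β-rule — branch into ¬q5  //  q5.
              branch 1.1.2.1 (add ¬q5):
                × closes — contains both q5 and ¬q5.
              branch 1.1.2.2 (add q5):
                ○ open, literals {q1=0, q4=1, q5=1}.
      branch 1.2 (add q5):
        (q4 ∨ (q5 ∧ ¬q1)): β-rule — branch into q4  //  (q5 ∧ ¬q1).
          branch 1.2.1 (add q4):
            ○ open, literals {q4=1, q5=1}.
          branch 1.2.2 (add (q5 ∧ ¬q1)):
            (q5 ∧ ¬q1): α-rule — add q5, ¬q1.
            ○ open, literals {q1=0, q4=1, q5=1}.
  branch 2 (add q2):
    ((¬q5 ∨ q5) ∨ q5): β-rule — branch into (¬q5 ∨ q5)  //  q5.
      branch 2.1 (add (¬q5 ∨ q5)):
        (¬q5 ∨ q5): β-rule — branch into ¬q5  //  q5.
          branch 2.1.1 (add ¬q5):
            ○ open, literals {q2=1, q4=1, q5=0}.
          branch 2.1.2 (add q5):
            ○ open, literals {q2=1, q4=1, q5=1}.
      branch 2.2 (add q5):
        ○ open, literals {q2=1, q4=1, q5=1}.
1 branch closed, 8 open.
An open branch gives a countermodel: q4=1, q5=0 (unmentioned atoms arbitrary); the premises hold there but the conclusion fails.

No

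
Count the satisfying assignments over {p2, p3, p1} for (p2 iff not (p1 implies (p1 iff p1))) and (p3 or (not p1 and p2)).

2

Initial set: {((p2 iff not (p1 implies (p1 iff p1))) and (p3 or (not p1 and p2)))}.
((p2 iff not (p1 implies (p1 iff p1))) and (p3 or (not p1 and p2))): α-rule — add (p2 iff not (p1 implies (p1 iff p1))), (p3 or (not p1 and p2)).
(p2 iff not (p1 implies (p1 iff p1))): β-rule — branch into p2, not (p1 implies (p1 iff p1))  //  not p2, not not (p1 implies (p1 iff p1)).
  branch 1 (add p2, not (p1 implies (p1 iff p1))):
    not (p1 implies (p1 iff p1)): α-rule — add p1, not (p1 iff p1).
    (p3 or (not p1 and p2)): β-rule — branch into p3  //  (not p1 and p2).
      branch 1.1 (add p3):
        not (p1 iff p1): β-rule — branch into p1, not p1  //  not p1, p1.
          branch 1.1.1 (add p1, not p1):
            × closes — contains both p1 and not p1.
          branch 1.1.2 (add not p1, p1):
            × closes — contains both p1 and not p1.
      branch 1.2 (add (not p1 and p2)):
        (not p1 and p2): α-rule — add not p1, p2.
        × closes — contains both p1 and not p1.
  branch 2 (add not p2, not not (p1 implies (p1 iff p1))):
    (p3 or (not p1 and p2)): β-rule — branch into p3  //  (not p1 and p2).
      branch 2.1 (add p3):
        not not (p1 implies (p1 iff p1)): β-rule — branch into not p1  //  (p1 iff p1).
          branch 2.1.1 (add not p1):
            ○ open, literals {p1=false, p2=false, p3=true}.
          branch 2.1.2 (add (p1 iff p1)):
            (p1 iff p1): β-rule — branch into p1, p1  //  not p1, not p1.
              branch 2.1.2.1 (add p1, p1):
                ○ open, literals {p1=true, p2=false, p3=true}.
              branch 2.1.2.2 (add not p1, not p1):
                ○ open, literals {p1=false, p2=false, p3=true}.
      branch 2.2 (add (not p1 and p2)):
        (not p1 and p2): α-rule — add not p1, p2.
        × closes — contains both p2 and not p2.
4 branches closed, 3 open.
Each open branch fixes some atoms; the unmentioned ones are free. Counting distinct full assignments: branch {p1=false, p2=false, p3=true} (none free) contributes 1 new; branch {p1=true, p2=false, p3=true} (none free) contributes 1 new; branch {p1=false, p2=false, p3=true} (none free) contributes 0 new. Total: 2.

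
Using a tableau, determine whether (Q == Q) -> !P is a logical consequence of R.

No

Initial set: {R; !((Q == Q) -> !P)}.
!((Q == Q) -> !P): α-rule — add (Q == Q), !!P.
(Q == Q): β-rule — branch into Q, Q  //  !Q, !Q.
  branch 1 (add Q, Q):
    ○ open, literals {P=1, Q=1, R=1}.
  branch 2 (add !Q, !Q):
    ○ open, literals {P=1, Q=0, R=1}.
0 branches closed, 2 open.
An open branch gives a countermodel: P=1, Q=1, R=1 (unmentioned atoms arbitrary); the premises hold there but the conclusion fails.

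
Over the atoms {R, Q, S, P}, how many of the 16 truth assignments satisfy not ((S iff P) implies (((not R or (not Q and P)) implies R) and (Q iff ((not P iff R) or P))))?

Initial set: {not ((S iff P) implies (((not R or (not Q and P)) implies R) and (Q iff ((not P iff R) or P))))}.
not ((S iff P) implies (((not R or (not Q and P)) implies R) and (Q iff ((not P iff R) or P)))): α-rule — add (S iff P), not (((not R or (not Q and P)) implies R) and (Q iff ((not P iff R) or P))).
(S iff P): β-rule — branch into S, P  //  not S, not P.
  branch 1 (add S, P):
    not (((not R or (not Q and P)) implies R) and (Q iff ((not P iff R) or P))): β-rule — branch into not ((not R or (not Q and P)) implies R)  //  not (Q iff ((not P iff R) or P)).
      branch 1.1 (add not ((not R or (not Q and P)) implies R)):
        not ((not R or (not Q and P)) implies R): α-rule — add (not R or (not Q and P)), not R.
        (not R or (not Q and P)): β-rule — branch into not R  //  (not Q and P).
          branch 1.1.1 (add not R):
            ○ open, literals {P=true, R=false, S=true}.
          branch 1.1.2 (add (not Q and P)):
            (not Q and P): α-rule — add not Q, P.
            ○ open, literals {P=true, Q=false, R=false, S=true}.
      branch 1.2 (add not (Q iff ((not P iff R) or P))):
        not (Q iff ((not P iff R) or P)): β-rule — branch into Q, not ((not P iff R) or P)  //  not Q, ((not P iff R) or P).
          branch 1.2.1 (add Q, not ((not P iff R) or P)):
            not ((not P iff R) or P): α-rule — add not (not P iff R), not P.
            × closes — contains both P and not P.
          branch 1.2.2 (add not Q, ((not P iff R) or P)):
            ((not P iff R) or P): β-rule — branch into (not P iff R)  //  P.
              branch 1.2.2.1 (add (not P iff R)):
                (not P iff R): β-rule — branch into not P, R  //  not not P, not R.
                  branch 1.2.2.1.1 (add not P, R):
                    × closes — contains both P and not P.
                  branch 1.2.2.1.2 (add not not P, not R):
                    ○ open, literals {P=true, Q=false, R=false, S=true}.
              branch 1.2.2.2 (add P):
                ○ open, literals {P=true, Q=false, S=true}.
  branch 2 (add not S, not P):
    not (((not R or (not Q and P)) implies R) and (Q iff ((not P iff R) or P))): β-rule — branch into not ((not R or (not Q and P)) implies R)  //  not (Q iff ((not P iff R) or P)).
      branch 2.1 (add not ((not R or (not Q and P)) implies R)):
        not ((not R or (not Q and P)) implies R): α-rule — add (not R or (not Q and P)), not R.
        (not R or (not Q and P)): β-rule — branch into not R  //  (not Q and P).
          branch 2.1.1 (add not R):
            ○ open, literals {P=false, R=false, S=false}.
          branch 2.1.2 (add (not Q and P)):
            (not Q and P): α-rule — add not Q, P.
            × closes — contains both P and not P.
      branch 2.2 (add not (Q iff ((not P iff R) or P))):
        not (Q iff ((not P iff R) or P)): β-rule — branch into Q, not ((not P iff R) or P)  //  not Q, ((not P iff R) or P).
          branch 2.2.1 (add Q, not ((not P iff R) or P)):
            not ((not P iff R) or P): α-rule — add not (not P iff R), not P.
            not (not P iff R): β-rule — branch into not P, not R  //  not not P, R.
              branch 2.2.1.1 (add not P, not R):
                ○ open, literals {P=false, Q=true, R=false, S=false}.
              branch 2.2.1.2 (add not not P, R):
                × closes — contains both P and not P.
          branch 2.2.2 (add not Q, ((not P iff R) or P)):
            ((not P iff R) or P): β-rule — branch into (not P iff R)  //  P.
              branch 2.2.2.1 (add (not P iff R)):
                (not P iff R): β-rule — branch into not P, R  //  not not P, not R.
                  branch 2.2.2.1.1 (add not P, R):
                    ○ open, literals {P=false, Q=false, R=true, S=false}.
                  branch 2.2.2.1.2 (add not not P, not R):
                    × closes — contains both P and not P.
              branch 2.2.2.2 (add P):
                × closes — contains both P and not P.
6 branches closed, 7 open.
Each open branch fixes some atoms; the unmentioned ones are free. Counting distinct full assignments: branch {P=true, R=false, S=true} (Q) contributes 2 new; branch {P=true, Q=false, R=false, S=true} (none free) contributes 0 new; branch {P=true, Q=false, R=false, S=true} (none free) contributes 0 new; branch {P=true, Q=false, S=true} (R) contributes 1 new; branch {P=false, R=false, S=false} (Q) contributes 2 new; branch {P=false, Q=true, R=false, S=false} (none free) contributes 0 new; branch {P=false, Q=false, R=true, S=false} (none free) contributes 1 new. Total: 6.

6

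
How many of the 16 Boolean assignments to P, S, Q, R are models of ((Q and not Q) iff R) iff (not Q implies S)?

8

Initial set: {(((Q and not Q) iff R) iff (not Q implies S))}.
(((Q and not Q) iff R) iff (not Q implies S)): β-rule — branch into ((Q and not Q) iff R), (not Q implies S)  //  not ((Q and not Q) iff R), not (not Q implies S).
  branch 1 (add ((Q and not Q) iff R), (not Q implies S)):
    ((Q and not Q) iff R): β-rule — branch into (Q and not Q), R  //  not (Q and not Q), not R.
      branch 1.1 (add (Q and not Q), R):
        (Q and not Q): α-rule — add Q, not Q.
        × closes — contains both Q and not Q.
      branch 1.2 (add not (Q and not Q), not R):
        (not Q implies S): β-rule — branch into not not Q  //  S.
          branch 1.2.1 (add not not Q):
            not (Q and not Q): β-rule — branch into not Q  //  not not Q.
              branch 1.2.1.1 (add not Q):
                × closes — contains both Q and not Q.
              branch 1.2.1.2 (add not not Q):
                ○ open, literals {Q=T, R=F}.
          branch 1.2.2 (add S):
            not (Q and not Q): β-rule — branch into not Q  //  not not Q.
              branch 1.2.2.1 (add not Q):
                ○ open, literals {Q=F, R=F, S=T}.
              branch 1.2.2.2 (add not not Q):
                ○ open, literals {Q=T, R=F, S=T}.
  branch 2 (add not ((Q and not Q) iff R), not (not Q implies S)):
    not (not Q implies S): α-rule — add not Q, not S.
    not ((Q and not Q) iff R): β-rule — branch into (Q and not Q), not R  //  not (Q and not Q), R.
      branch 2.1 (add (Q and not Q), not R):
        (Q and not Q): α-rule — add Q, not Q.
        × closes — contains both Q and not Q.
      branch 2.2 (add not (Q and not Q), R):
        not (Q and not Q): β-rule — branch into not Q  //  not not Q.
          branch 2.2.1 (add not Q):
            ○ open, literals {Q=F, R=T, S=F}.
          branch 2.2.2 (add not not Q):
            × closes — contains both Q and not Q.
4 branches closed, 4 open.
Each open branch fixes some atoms; the unmentioned ones are free. Counting distinct full assignments: branch {Q=T, R=F} (P, S) contributes 4 new; branch {Q=F, R=F, S=T} (P) contributes 2 new; branch {Q=T, R=F, S=T} (P) contributes 0 new; branch {Q=F, R=T, S=F} (P) contributes 2 new. Total: 8.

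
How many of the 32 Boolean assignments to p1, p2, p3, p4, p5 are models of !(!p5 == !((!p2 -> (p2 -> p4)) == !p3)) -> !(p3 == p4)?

Initial set: {(!(!p5 == !((!p2 -> (p2 -> p4)) == !p3)) -> !(p3 == p4))}.
(!(!p5 == !((!p2 -> (p2 -> p4)) == !p3)) -> !(p3 == p4)): β-rule — branch into !!(!p5 == !((!p2 -> (p2 -> p4)) == !p3))  //  !(p3 == p4).
  branch 1 (add !!(!p5 == !((!p2 -> (p2 -> p4)) == !p3))):
    !!(!p5 == !((!p2 -> (p2 -> p4)) == !p3)): β-rule — branch into !p5, !((!p2 -> (p2 -> p4)) == !p3)  //  !!p5, !!((!p2 -> (p2 -> p4)) == !p3).
      branch 1.1 (add !p5, !((!p2 -> (p2 -> p4)) == !p3)):
        !((!p2 -> (p2 -> p4)) == !p3): β-rule — branch into (!p2 -> (p2 -> p4)), !!p3  //  !(!p2 -> (p2 -> p4)), !p3.
          branch 1.1.1 (add (!p2 -> (p2 -> p4)), !!p3):
            (!p2 -> (p2 -> p4)): β-rule — branch into !!p2  //  (p2 -> p4).
              branch 1.1.1.1 (add !!p2):
                ○ open, literals {p2=true, p3=true, p5=false}.
              branch 1.1.1.2 (add (p2 -> p4)):
                (p2 -> p4): β-rule — branch into !p2  //  p4.
                  branch 1.1.1.2.1 (add !p2):
                    ○ open, literals {p2=false, p3=true, p5=false}.
                  branch 1.1.1.2.2 (add p4):
                    ○ open, literals {p3=true, p4=true, p5=false}.
          branch 1.1.2 (add !(!p2 -> (p2 -> p4)), !p3):
            !(!p2 -> (p2 -> p4)): α-rule — add !p2, !(p2 -> p4).
            !(p2 -> p4): α-rule — add p2, !p4.
            × closes — contains both p2 and !p2.
      branch 1.2 (add !!p5, !!((!p2 -> (p2 -> p4)) == !p3)):
        !!((!p2 -> (p2 -> p4)) == !p3): β-rule — branch into (!p2 -> (p2 -> p4)), !p3  //  !(!p2 -> (p2 -> p4)), !!p3.
          branch 1.2.1 (add (!p2 -> (p2 -> p4)), !p3):
            (!p2 -> (p2 -> p4)): β-rule — branch into !!p2  //  (p2 -> p4).
              branch 1.2.1.1 (add !!p2):
                ○ open, literals {p2=true, p3=false, p5=true}.
              branch 1.2.1.2 (add (p2 -> p4)):
                (p2 -> p4): β-rule — branch into !p2  //  p4.
                  branch 1.2.1.2.1 (add !p2):
                    ○ open, literals {p2=false, p3=false, p5=true}.
                  branch 1.2.1.2.2 (add p4):
                    ○ open, literals {p3=false, p4=true, p5=true}.
          branch 1.2.2 (add !(!p2 -> (p2 -> p4)), !!p3):
            !(!p2 -> (p2 -> p4)): α-rule — add !p2, !(p2 -> p4).
            !(p2 -> p4): α-rule — add p2, !p4.
            × closes — contains both p2 and !p2.
  branch 2 (add !(p3 == p4)):
    !(p3 == p4): β-rule — branch into p3, !p4  //  !p3, p4.
      branch 2.1 (add p3, !p4):
        ○ open, literals {p3=true, p4=false}.
      branch 2.2 (add !p3, p4):
        ○ open, literals {p3=false, p4=true}.
2 branches closed, 8 open.
Each open branch fixes some atoms; the unmentioned ones are free. Counting distinct full assignments: branch {p2=true, p3=true, p5=false} (p1, p4) contributes 4 new; branch {p2=false, p3=true, p5=false} (p1, p4) contributes 4 new; branch {p3=true, p4=true, p5=false} (p1, p2) contributes 0 new; branch {p2=true, p3=false, p5=true} (p1, p4) contributes 4 new; branch {p2=false, p3=false, p5=true} (p1, p4) contributes 4 new; branch {p3=false, p4=true, p5=true} (p1, p2) contributes 0 new; branch {p3=true, p4=false} (p1, p2, p5) contributes 4 new; branch {p3=false, p4=true} (p1, p2, p5) contributes 4 new. Total: 24.

24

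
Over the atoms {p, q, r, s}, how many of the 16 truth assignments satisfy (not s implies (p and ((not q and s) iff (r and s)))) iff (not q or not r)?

Initial set: {T ((not s implies (p and ((not q and s) iff (r and s)))) iff (not q or not r))}.
T ((not s implies (p and ((not q and s) iff (r and s)))) iff (not q or not r)): β-rule — branch into T (not s implies (p and ((not q and s) iff (r and s)))), T (not q or not r)  //  F (not s implies (p and ((not q and s) iff (r and s)))), F (not q or not r).
  branch 1 (add T (not s implies (p and ((not q and s) iff (r and s)))), T (not q or not r)):
    T (not s implies (p and ((not q and s) iff (r and s)))): β-rule — branch into F not s  //  T (p and ((not q and s) iff (r and s))).
      branch 1.1 (add F not s):
        T (not q or not r): β-rule — branch into T not q  //  T not r.
          branch 1.1.1 (add T not q):
            ○ open, literals {q=F, s=T}.
          branch 1.1.2 (add T not r):
            ○ open, literals {r=F, s=T}.
      branch 1.2 (add T (p and ((not q and s) iff (r and s)))):
        T (p and ((not q and s) iff (r and s))): α-rule — add T p, T ((not q and s) iff (r and s)).
        T (not q or not r): β-rule — branch into T not q  //  T not r.
          branch 1.2.1 (add T not q):
            T ((not q and s) iff (r and s)): β-rule — branch into T (not q and s), T (r and s)  //  F (not q and s), F (r and s).
              branch 1.2.1.1 (add T (not q and s), T (r and s)):
                T (not q and s): α-rule — add T not q, T s.
                T (r and s): α-rule — add T r, T s.
                ○ open, literals {p=T, q=F, r=T, s=T}.
              branch 1.2.1.2 (add F (not q and s), F (r and s)):
                F (not q and s): β-rule — branch into F not q  //  F s.
                  branch 1.2.1.2.1 (add F not q):
                    × closes — contains both q and not q.
                  branch 1.2.1.2.2 (add F s):
                    F (r and s): β-rule — branch into F r  //  F s.
                      branch 1.2.1.2.2.1 (add F r):
                        ○ open, literals {p=T, q=F, r=F, s=F}.
                      branch 1.2.1.2.2.2 (add F s):
                        ○ open, literals {p=T, q=F, s=F}.
          branch 1.2.2 (add T not r):
            T ((not q and s) iff (r and s)): β-rule — branch into T (not q and s), T (r and s)  //  F (not q and s), F (r and s).
              branch 1.2.2.1 (add T (not q and s), T (r and s)):
                T (not q and s): α-rule — add T not q, T s.
                T (r and s): α-rule — add T r, T s.
                × closes — contains both r and not r.
              branch 1.2.2.2 (add F (not q and s), F (r and s)):
                F (not q and s): β-rule — branch into F not q  //  F s.
                  branch 1.2.2.2.1 (add F not q):
                    F (r and s): β-rule — branch into F r  //  F s.
                      branch 1.2.2.2.1.1 (add F r):
                        ○ open, literals {p=T, q=T, r=F}.
                      branch 1.2.2.2.1.2 (add F s):
                        ○ open, literals {p=T, q=T, r=F, s=F}.
                  branch 1.2.2.2.2 (add F s):
                    F (r and s): β-rule — branch into F r  //  F s.
                      branch 1.2.2.2.2.1 (add F r):
                        ○ open, literals {p=T, r=F, s=F}.
                      branch 1.2.2.2.2.2 (add F s):
                        ○ open, literals {p=T, r=F, s=F}.
  branch 2 (add F (not s implies (p and ((not q and s) iff (r and s)))), F (not q or not r)):
    F (not s implies (p and ((not q and s) iff (r and s)))): α-rule — add T not s, F (p and ((not q and s) iff (r and s))).
    F (not q or not r): α-rule — add F not q, F not r.
    F (p and ((not q and s) iff (r and s))): β-rule — branch into F p  //  F ((not q and s) iff (r and s)).
      branch 2.1 (add F p):
        ○ open, literals {p=F, q=T, r=T, s=F}.
      branch 2.2 (add F ((not q and s) iff (r and s))):
        F ((not q and s) iff (r and s)): β-rule — branch into T (not q and s), F (r and s)  //  F (not q and s), T (r and s).
          branch 2.2.1 (add T (not q and s), F (r and s)):
            T (not q and s): α-rule — add T not q, T s.
            × closes — contains both q and not q.
          branch 2.2.2 (add F (not q and s), T (r and s)):
            T (r and s): α-rule — add T r, T s.
            × closes — contains both s and not s.
4 branches closed, 10 open.
Each open branch fixes some atoms; the unmentioned ones are free. Counting distinct full assignments: branch {q=F, s=T} (p, r) contributes 4 new; branch {r=F, s=T} (p, q) contributes 2 new; branch {p=T, q=F, r=T, s=T} (none free) contributes 0 new; branch {p=T, q=F, r=F, s=F} (none free) contributes 1 new; branch {p=T, q=F, s=F} (r) contributes 1 new; branch {p=T, q=T, r=F} (s) contributes 1 new; branch {p=T, q=T, r=F, s=F} (none free) contributes 0 new; branch {p=T, r=F, s=F} (q) contributes 0 new; branch {p=T, r=F, s=F} (q) contributes 0 new; branch {p=F, q=T, r=T, s=F} (none free) contributes 1 new. Total: 10.

10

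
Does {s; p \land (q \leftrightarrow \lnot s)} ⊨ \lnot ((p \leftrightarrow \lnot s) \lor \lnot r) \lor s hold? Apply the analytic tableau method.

Yes

Initial set: {s; (p \land (q \leftrightarrow \lnot s)); \lnot (\lnot ((p \leftrightarrow \lnot s) \lor \lnot r) \lor s)}.
(p \land (q \leftrightarrow \lnot s)): α-rule — add p, (q \leftrightarrow \lnot s).
\lnot (\lnot ((p \leftrightarrow \lnot s) \lor \lnot r) \lor s): α-rule — add \lnot \lnot ((p \leftrightarrow \lnot s) \lor \lnot r), \lnot s.
× closes — contains both s and \lnot s.
All 1 branch closes.
Every branch closed, so the premises entail the conclusion.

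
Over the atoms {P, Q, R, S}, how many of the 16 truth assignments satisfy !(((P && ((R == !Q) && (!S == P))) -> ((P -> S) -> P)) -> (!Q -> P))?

4

Initial set: {T !(((P && ((R == !Q) && (!S == P))) -> ((P -> S) -> P)) -> (!Q -> P))}.
T !(((P && ((R == !Q) && (!S == P))) -> ((P -> S) -> P)) -> (!Q -> P)): α-rule — add T ((P && ((R == !Q) && (!S == P))) -> ((P -> S) -> P)), F (!Q -> P).
F (!Q -> P): α-rule — add T !Q, F P.
T ((P && ((R == !Q) && (!S == P))) -> ((P -> S) -> P)): β-rule — branch into F (P && ((R == !Q) && (!S == P)))  //  T ((P -> S) -> P).
  branch 1 (add F (P && ((R == !Q) && (!S == P)))):
    F (P && ((R == !Q) && (!S == P))): β-rule — branch into F P  //  F ((R == !Q) && (!S == P)).
      branch 1.1 (add F P):
        ○ open, literals {P=F, Q=F}.
      branch 1.2 (add F ((R == !Q) && (!S == P))):
        F ((R == !Q) && (!S == P)): β-rule — branch into F (R == !Q)  //  F (!S == P).
          branch 1.2.1 (add F (R == !Q)):
            F (R == !Q): β-rule — branch into T R, F !Q  //  F R, T !Q.
              branch 1.2.1.1 (add T R, F !Q):
                × closes — contains both Q and !Q.
              branch 1.2.1.2 (add F R, T !Q):
                ○ open, literals {P=F, Q=F, R=F}.
          branch 1.2.2 (add F (!S == P)):
            F (!S == P): β-rule — branch into T !S, F P  //  F !S, T P.
              branch 1.2.2.1 (add T !S, F P):
                ○ open, literals {P=F, Q=F, S=F}.
              branch 1.2.2.2 (add F !S, T P):
                × closes — contains both P and !P.
  branch 2 (add T ((P -> S) -> P)):
    T ((P -> S) -> P): β-rule — branch into F (P -> S)  //  T P.
      branch 2.1 (add F (P -> S)):
        F (P -> S): α-rule — add T P, F S.
        × closes — contains both P and !P.
      branch 2.2 (add T P):
        × closes — contains both P and !P.
4 branches closed, 3 open.
Each open branch fixes some atoms; the unmentioned ones are free. Counting distinct full assignments: branch {P=F, Q=F} (R, S) contributes 4 new; branch {P=F, Q=F, R=F} (S) contributes 0 new; branch {P=F, Q=F, S=F} (R) contributes 0 new. Total: 4.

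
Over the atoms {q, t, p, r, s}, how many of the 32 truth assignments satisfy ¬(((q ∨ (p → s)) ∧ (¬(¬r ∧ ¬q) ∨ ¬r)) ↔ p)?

Initial set: {¬(((q ∨ (p → s)) ∧ (¬(¬r ∧ ¬q) ∨ ¬r)) ↔ p)}.
¬(((q ∨ (p → s)) ∧ (¬(¬r ∧ ¬q) ∨ ¬r)) ↔ p): β-rule — branch into ((q ∨ (p → s)) ∧ (¬(¬r ∧ ¬q) ∨ ¬r)), ¬p  //  ¬((q ∨ (p → s)) ∧ (¬(¬r ∧ ¬q) ∨ ¬r)), p.
  branch 1 (add ((q ∨ (p → s)) ∧ (¬(¬r ∧ ¬q) ∨ ¬r)), ¬p):
    ((q ∨ (p → s)) ∧ (¬(¬r ∧ ¬q) ∨ ¬r)): α-rule — add (q ∨ (p → s)), (¬(¬r ∧ ¬q) ∨ ¬r).
    (q ∨ (p → s)): β-rule — branch into q  //  (p → s).
      branch 1.1 (add q):
        (¬(¬r ∧ ¬q) ∨ ¬r): β-rule — branch into ¬(¬r ∧ ¬q)  //  ¬r.
          branch 1.1.1 (add ¬(¬r ∧ ¬q)):
            ¬(¬r ∧ ¬q): β-rule — branch into ¬¬r  //  ¬¬q.
              branch 1.1.1.1 (add ¬¬r):
                ○ open, literals {p=F, q=T, r=T}.
              branch 1.1.1.2 (add ¬¬q):
                ○ open, literals {p=F, q=T}.
          branch 1.1.2 (add ¬r):
            ○ open, literals {p=F, q=T, r=F}.
      branch 1.2 (add (p → s)):
        (¬(¬r ∧ ¬q) ∨ ¬r): β-rule — branch into ¬(¬r ∧ ¬q)  //  ¬r.
          branch 1.2.1 (add ¬(¬r ∧ ¬q)):
            (p → s): β-rule — branch into ¬p  //  s.
              branch 1.2.1.1 (add ¬p):
                ¬(¬r ∧ ¬q): β-rule — branch into ¬¬r  //  ¬¬q.
                  branch 1.2.1.1.1 (add ¬¬r):
                    ○ open, literals {p=F, r=T}.
                  branch 1.2.1.1.2 (add ¬¬q):
                    ○ open, literals {p=F, q=T}.
              branch 1.2.1.2 (add s):
                ¬(¬r ∧ ¬q): β-rule — branch into ¬¬r  //  ¬¬q.
                  branch 1.2.1.2.1 (add ¬¬r):
                    ○ open, literals {p=F, r=T, s=T}.
                  branch 1.2.1.2.2 (add ¬¬q):
                    ○ open, literals {p=F, q=T, s=T}.
          branch 1.2.2 (add ¬r):
            (p → s): β-rule — branch into ¬p  //  s.
              branch 1.2.2.1 (add ¬p):
                ○ open, literals {p=F, r=F}.
              branch 1.2.2.2 (add s):
                ○ open, literals {p=F, r=F, s=T}.
  branch 2 (add ¬((q ∨ (p → s)) ∧ (¬(¬r ∧ ¬q) ∨ ¬r)), p):
    ¬((q ∨ (p → s)) ∧ (¬(¬r ∧ ¬q) ∨ ¬r)): β-rule — branch into ¬(q ∨ (p → s))  //  ¬(¬(¬r ∧ ¬q) ∨ ¬r).
      branch 2.1 (add ¬(q ∨ (p → s))):
        ¬(q ∨ (p → s)): α-rule — add ¬q, ¬(p → s).
        ¬(p → s): α-rule — add p, ¬s.
        ○ open, literals {p=T, q=F, s=F}.
      branch 2.2 (add ¬(¬(¬r ∧ ¬q) ∨ ¬r)):
        ¬(¬(¬r ∧ ¬q) ∨ ¬r): α-rule — add ¬¬(¬r ∧ ¬q), ¬¬r.
        ¬¬(¬r ∧ ¬q): α-rule — add ¬r, ¬q.
        × closes — contains both r and ¬r.
1 branch closed, 10 open.
Each open branch fixes some atoms; the unmentioned ones are free. Counting distinct full assignments: branch {p=F, q=T, r=T} (t, s) contributes 4 new; branch {p=F, q=T} (t, r, s) contributes 4 new; branch {p=F, q=T, r=F} (t, s) contributes 0 new; branch {p=F, r=T} (q, t, s) contributes 4 new; branch {p=F, q=T} (t, r, s) contributes 0 new; branch {p=F, r=T, s=T} (q, t) contributes 0 new; branch {p=F, q=T, s=T} (t, r) contributes 0 new; branch {p=F, r=F} (q, t, s) contributes 4 new; branch {p=F, r=F, s=T} (q, t) contributes 0 new; branch {p=T, q=F, s=F} (t, r) contributes 4 new. Total: 20.

20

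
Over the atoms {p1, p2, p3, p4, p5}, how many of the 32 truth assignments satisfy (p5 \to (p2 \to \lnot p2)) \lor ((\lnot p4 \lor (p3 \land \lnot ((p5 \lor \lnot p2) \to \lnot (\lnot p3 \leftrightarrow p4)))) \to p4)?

Initial set: {((p5 \to (p2 \to \lnot p2)) \lor ((\lnot p4 \lor (p3 \land \lnot ((p5 \lor \lnot p2) \to \lnot (\lnot p3 \leftrightarrow p4)))) \to p4))}.
((p5 \to (p2 \to \lnot p2)) \lor ((\lnot p4 \lor (p3 \land \lnot ((p5 \lor \lnot p2) \to \lnot (\lnot p3 \leftrightarrow p4)))) \to p4)): β-rule — branch into (p5 \to (p2 \to \lnot p2))  //  ((\lnot p4 \lor (p3 \land \lnot ((p5 \lor \lnot p2) \to \lnot (\lnot p3 \leftrightarrow p4)))) \to p4).
  branch 1 (add (p5 \to (p2 \to \lnot p2))):
    (p5 \to (p2 \to \lnot p2)): β-rule — branch into \lnot p5  //  (p2 \to \lnot p2).
      branch 1.1 (add \lnot p5):
        ○ open, literals {p5=F}.
      branch 1.2 (add (p2 \to \lnot p2)):
        (p2 \to \lnot p2): β-rule — branch into \lnot p2  //  \lnot p2.
          branch 1.2.1 (add \lnot p2):
            ○ open, literals {p2=F}.
          branch 1.2.2 (add \lnot p2):
            ○ open, literals {p2=F}.
  branch 2 (add ((\lnot p4 \lor (p3 \land \lnot ((p5 \lor \lnot p2) \to \lnot (\lnot p3 \leftrightarrow p4)))) \to p4)):
    ((\lnot p4 \lor (p3 \land \lnot ((p5 \lor \lnot p2) \to \lnot (\lnot p3 \leftrightarrow p4)))) \to p4): β-rule — branch into \lnot (\lnot p4 \lor (p3 \land \lnot ((p5 \lor \lnot p2) \to \lnot (\lnot p3 \leftrightarrow p4))))  //  p4.
      branch 2.1 (add \lnot (\lnot p4 \lor (p3 \land \lnot ((p5 \lor \lnot p2) \to \lnot (\lnot p3 \leftrightarrow p4))))):
        \lnot (\lnot p4 \lor (p3 \land \lnot ((p5 \lor \lnot p2) \to \lnot (\lnot p3 \leftrightarrow p4)))): α-rule — add \lnot \lnot p4, \lnot (p3 \land \lnot ((p5 \lor \lnot p2) \to \lnot (\lnot p3 \leftrightarrow p4))).
        \lnot (p3 \land \lnot ((p5 \lor \lnot p2) \to \lnot (\lnot p3 \leftrightarrow p4))): β-rule — branch into \lnot p3  //  \lnot \lnot ((p5 \lor \lnot p2) \to \lnot (\lnot p3 \leftrightarrow p4)).
          branch 2.1.1 (add \lnot p3):
            ○ open, literals {p3=F, p4=T}.
          branch 2.1.2 (add \lnot \lnot ((p5 \lor \lnot p2) \to \lnot (\lnot p3 \leftrightarrow p4))):
            \lnot \lnot ((p5 \lor \lnot p2) \to \lnot (\lnot p3 \leftrightarrow p4)): β-rule — branch into \lnot (p5 \lor \lnot p2)  //  \lnot (\lnot p3 \leftrightarrow p4).
              branch 2.1.2.1 (add \lnot (p5 \lor \lnot p2)):
                \lnot (p5 \lor \lnot p2): α-rule — add \lnot p5, \lnot \lnot p2.
                ○ open, literals {p2=T, p4=T, p5=F}.
              branch 2.1.2.2 (add \lnot (\lnot p3 \leftrightarrow p4)):
                \lnot (\lnot p3 \leftrightarrow p4): β-rule — branch into \lnot p3, \lnot p4  //  \lnot \lnot p3, p4.
                  branch 2.1.2.2.1 (add \lnot p3, \lnot p4):
                    × closes — contains both p4 and \lnot p4.
                  branch 2.1.2.2.2 (add \lnot \lnot p3, p4):
                    ○ open, literals {p3=T, p4=T}.
      branch 2.2 (add p4):
        ○ open, literals {p4=T}.
1 branch closed, 7 open.
Each open branch fixes some atoms; the unmentioned ones are free. Counting distinct full assignments: branch {p5=F} (p1, p2, p3, p4) contributes 16 new; branch {p2=F} (p1, p3, p4, p5) contributes 8 new; branch {p2=F} (p1, p3, p4, p5) contributes 0 new; branch {p3=F, p4=T} (p1, p2, p5) contributes 2 new; branch {p2=T, p4=T, p5=F} (p1, p3) contributes 0 new; branch {p3=T, p4=T} (p1, p2, p5) contributes 2 new; branch {p4=T} (p1, p2, p3, p5) contributes 0 new. Total: 28.

28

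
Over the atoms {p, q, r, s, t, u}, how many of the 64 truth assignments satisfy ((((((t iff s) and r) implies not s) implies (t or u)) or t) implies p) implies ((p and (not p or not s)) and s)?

24

Initial set: {(((((((t iff s) and r) implies not s) implies (t or u)) or t) implies p) implies ((p and (not p or not s)) and s))}.
(((((((t iff s) and r) implies not s) implies (t or u)) or t) implies p) implies ((p and (not p or not s)) and s)): β-rule — branch into not ((((((t iff s) and r) implies not s) implies (t or u)) or t) implies p)  //  ((p and (not p or not s)) and s).
  branch 1 (add not ((((((t iff s) and r) implies not s) implies (t or u)) or t) implies p)):
    not ((((((t iff s) and r) implies not s) implies (t or u)) or t) implies p): α-rule — add (((((t iff s) and r) implies not s) implies (t or u)) or t), not p.
    (((((t iff s) and r) implies not s) implies (t or u)) or t): β-rule — branch into ((((t iff s) and r) implies not s) implies (t or u))  //  t.
      branch 1.1 (add ((((t iff s) and r) implies not s) implies (t or u))):
        ((((t iff s) and r) implies not s) implies (t or u)): β-rule — branch into not (((t iff s) and r) implies not s)  //  (t or u).
          branch 1.1.1 (add not (((t iff s) and r) implies not s)):
            not (((t iff s) and r) implies not s): α-rule — add ((t iff s) and r), not not s.
            ((t iff s) and r): α-rule — add (t iff s), r.
            (t iff s): β-rule — branch into t, s  //  not t, not s.
              branch 1.1.1.1 (add t, s):
                ○ open, literals {p=false, r=true, s=true, t=true}.
              branch 1.1.1.2 (add not t, not s):
                × closes — contains both s and not s.
          branch 1.1.2 (add (t or u)):
            (t or u): β-rule — branch into t  //  u.
              branch 1.1.2.1 (add t):
                ○ open, literals {p=false, t=true}.
              branch 1.1.2.2 (add u):
                ○ open, literals {p=false, u=true}.
      branch 1.2 (add t):
        ○ open, literals {p=false, t=true}.
  branch 2 (add ((p and (not p or not s)) and s)):
    ((p and (not p or not s)) and s): α-rule — add (p and (not p or not s)), s.
    (p and (not p or not s)): α-rule — add p, (not p or not s).
    (not p or not s): β-rule — branch into not p  //  not s.
      branch 2.1 (add not p):
        × closes — contains both p and not p.
      branch 2.2 (add not s):
        × closes — contains both s and not s.
3 branches closed, 4 open.
Each open branch fixes some atoms; the unmentioned ones are free. Counting distinct full assignments: branch {p=false, r=true, s=true, t=true} (q, u) contributes 4 new; branch {p=false, t=true} (q, r, s, u) contributes 12 new; branch {p=false, u=true} (q, r, s, t) contributes 8 new; branch {p=false, t=true} (q, r, s, u) contributes 0 new. Total: 24.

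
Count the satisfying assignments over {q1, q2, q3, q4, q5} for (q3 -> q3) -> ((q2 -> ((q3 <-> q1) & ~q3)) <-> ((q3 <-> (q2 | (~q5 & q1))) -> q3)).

Initial set: {((q3 -> q3) -> ((q2 -> ((q3 <-> q1) & ~q3)) <-> ((q3 <-> (q2 | (~q5 & q1))) -> q3)))}.
((q3 -> q3) -> ((q2 -> ((q3 <-> q1) & ~q3)) <-> ((q3 <-> (q2 | (~q5 & q1))) -> q3))): β-rule — branch into ~(q3 -> q3)  //  ((q2 -> ((q3 <-> q1) & ~q3)) <-> ((q3 <-> (q2 | (~q5 & q1))) -> q3)).
  branch 1 (add ~(q3 -> q3)):
    ~(q3 -> q3): α-rule — add q3, ~q3.
    × closes — contains both q3 and ~q3.
  branch 2 (add ((q2 -> ((q3 <-> q1) & ~q3)) <-> ((q3 <-> (q2 | (~q5 & q1))) -> q3))):
    ((q2 -> ((q3 <-> q1) & ~q3)) <-> ((q3 <-> (q2 | (~q5 & q1))) -> q3)): β-rule — branch into (q2 -> ((q3 <-> q1) & ~q3)), ((q3 <-> (q2 | (~q5 & q1))) -> q3)  //  ~(q2 -> ((q3 <-> q1) & ~q3)), ~((q3 <-> (q2 | (~q5 & q1))) -> q3).
      branch 2.1 (add (q2 -> ((q3 <-> q1) & ~q3)), ((q3 <-> (q2 | (~q5 & q1))) -> q3)):
        (q2 -> ((q3 <-> q1) & ~q3)): β-rule — branch into ~q2  //  ((q3 <-> q1) & ~q3).
          branch 2.1.1 (add ~q2):
            ((q3 <-> (q2 | (~q5 & q1))) -> q3): β-rule — branch into ~(q3 <-> (q2 | (~q5 & q1)))  //  q3.
              branch 2.1.1.1 (add ~(q3 <-> (q2 | (~q5 & q1)))):
                ~(q3 <-> (q2 | (~q5 & q1))): β-rule — branch into q3, ~(q2 | (~q5 & q1))  //  ~q3, (q2 | (~q5 & q1)).
                  branch 2.1.1.1.1 (add q3, ~(q2 | (~q5 & q1))):
                    ~(q2 | (~q5 & q1)): α-rule — add ~q2, ~(~q5 & q1).
                    ~(~q5 & q1): β-rule — branch into ~~q5  //  ~q1.
                      branch 2.1.1.1.1.1 (add ~~q5):
                        ○ open, literals {q2=F, q3=T, q5=T}.
                      branch 2.1.1.1.1.2 (add ~q1):
                        ○ open, literals {q1=F, q2=F, q3=T}.
                  branch 2.1.1.1.2 (add ~q3, (q2 | (~q5 & q1))):
                    (q2 | (~q5 & q1)): β-rule — branch into q2  //  (~q5 & q1).
                      branch 2.1.1.1.2.1 (add q2):
                        × closes — contains both q2 and ~q2.
                      branch 2.1.1.1.2.2 (add (~q5 & q1)):
                        (~q5 & q1): α-rule — add ~q5, q1.
                        ○ open, literals {q1=T, q2=F, q3=F, q5=F}.
              branch 2.1.1.2 (add q3):
                ○ open, literals {q2=F, q3=T}.
          branch 2.1.2 (add ((q3 <-> q1) & ~q3)):
            ((q3 <-> q1) & ~q3): α-rule — add (q3 <-> q1), ~q3.
            ((q3 <-> (q2 | (~q5 & q1))) -> q3): β-rule — branch into ~(q3 <-> (q2 | (~q5 & q1)))  //  q3.
              branch 2.1.2.1 (add ~(q3 <-> (q2 | (~q5 & q1)))):
                (q3 <-> q1): β-rule — branch into q3, q1  //  ~q3, ~q1.
                  branch 2.1.2.1.1 (add q3, q1):
                    × closes — contains both q3 and ~q3.
                  branch 2.1.2.1.2 (add ~q3, ~q1):
                    ~(q3 <-> (q2 | (~q5 & q1))): β-rule — branch into q3, ~(q2 | (~q5 & q1))  //  ~q3, (q2 | (~q5 & q1)).
                      branch 2.1.2.1.2.1 (add q3, ~(q2 | (~q5 & q1))):
                        × closes — contains both q3 and ~q3.
                      branch 2.1.2.1.2.2 (add ~q3, (q2 | (~q5 & q1))):
                        (q2 | (~q5 & q1)): β-rule — branch into q2  //  (~q5 & q1).
                          branch 2.1.2.1.2.2.1 (add q2):
                            ○ open, literals {q1=F, q2=T, q3=F}.
                          branch 2.1.2.1.2.2.2 (add (~q5 & q1)):
                            (~q5 & q1): α-rule — add ~q5, q1.
                            × closes — contains both q1 and ~q1.
              branch 2.1.2.2 (add q3):
                × closes — contains both q3 and ~q3.
      branch 2.2 (add ~(q2 -> ((q3 <-> q1) & ~q3)), ~((q3 <-> (q2 | (~q5 & q1))) -> q3)):
        ~(q2 -> ((q3 <-> q1) & ~q3)): α-rule — add q2, ~((q3 <-> q1) & ~q3).
        ~((q3 <-> (q2 | (~q5 & q1))) -> q3): α-rule — add (q3 <-> (q2 | (~q5 & q1))), ~q3.
        ~((q3 <-> q1) & ~q3): β-rule — branch into ~(q3 <-> q1)  //  ~~q3.
          branch 2.2.1 (add ~(q3 <-> q1)):
            (q3 <-> (q2 | (~q5 & q1))): β-rule — branch into q3, (q2 | (~q5 & q1))  //  ~q3, ~(q2 | (~q5 & q1)).
              branch 2.2.1.1 (add q3, (q2 | (~q5 & q1))):
                × closes — contains both q3 and ~q3.
              branch 2.2.1.2 (add ~q3, ~(q2 | (~q5 & q1))):
                ~(q2 | (~q5 & q1)): α-rule — add ~q2, ~(~q5 & q1).
                × closes — contains both q2 and ~q2.
          branch 2.2.2 (add ~~q3):
            × closes — contains both q3 and ~q3.
9 branches closed, 5 open.
Each open branch fixes some atoms; the unmentioned ones are free. Counting distinct full assignments: branch {q2=F, q3=T, q5=T} (q1, q4) contributes 4 new; branch {q1=F, q2=F, q3=T} (q4, q5) contributes 2 new; branch {q1=T, q2=F, q3=F, q5=F} (q4) contributes 2 new; branch {q2=F, q3=T} (q1, q4, q5) contributes 2 new; branch {q1=F, q2=T, q3=F} (q4, q5) contributes 4 new. Total: 14.

14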